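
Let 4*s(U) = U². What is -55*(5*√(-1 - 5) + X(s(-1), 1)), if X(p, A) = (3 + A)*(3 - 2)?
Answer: -220 - 275*I*√6 ≈ -220.0 - 673.61*I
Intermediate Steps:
s(U) = U²/4
X(p, A) = 3 + A (X(p, A) = (3 + A)*1 = 3 + A)
-55*(5*√(-1 - 5) + X(s(-1), 1)) = -55*(5*√(-1 - 5) + (3 + 1)) = -55*(5*√(-6) + 4) = -55*(5*(I*√6) + 4) = -55*(5*I*√6 + 4) = -55*(4 + 5*I*√6) = -220 - 275*I*√6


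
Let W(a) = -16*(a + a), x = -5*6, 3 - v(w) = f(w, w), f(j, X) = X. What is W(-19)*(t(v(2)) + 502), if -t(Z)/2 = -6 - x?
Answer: 276032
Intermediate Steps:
v(w) = 3 - w
x = -30
W(a) = -32*a
t(Z) = -48 (t(Z) = -2*(-6 - 1*(-30)) = -2*(-6 + 30) = -2*24 = -48)
W(-19)*(t(v(2)) + 502) = (-32*(-19))*(-48 + 502) = 608*454 = 276032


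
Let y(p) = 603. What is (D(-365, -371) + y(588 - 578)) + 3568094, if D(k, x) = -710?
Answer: 3567987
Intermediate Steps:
(D(-365, -371) + y(588 - 578)) + 3568094 = (-710 + 603) + 3568094 = -107 + 3568094 = 3567987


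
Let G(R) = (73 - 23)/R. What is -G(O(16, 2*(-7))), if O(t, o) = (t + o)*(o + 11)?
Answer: 25/3 ≈ 8.3333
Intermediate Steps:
O(t, o) = (11 + o)*(o + t) (O(t, o) = (o + t)*(11 + o) = (11 + o)*(o + t))
G(R) = 50/R
-G(O(16, 2*(-7))) = -50/((2*(-7))**2 + 11*(2*(-7)) + 11*16 + (2*(-7))*16) = -50/((-14)**2 + 11*(-14) + 176 - 14*16) = -50/(196 - 154 + 176 - 224) = -50/(-6) = -50*(-1)/6 = -1*(-25/3) = 25/3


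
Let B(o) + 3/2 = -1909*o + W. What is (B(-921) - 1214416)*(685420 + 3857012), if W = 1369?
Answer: 2476263651696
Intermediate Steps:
B(o) = 2735/2 - 1909*o (B(o) = -3/2 + (-1909*o + 1369) = -3/2 + (1369 - 1909*o) = 2735/2 - 1909*o)
(B(-921) - 1214416)*(685420 + 3857012) = ((2735/2 - 1909*(-921)) - 1214416)*(685420 + 3857012) = ((2735/2 + 1758189) - 1214416)*4542432 = (3519113/2 - 1214416)*4542432 = (1090281/2)*4542432 = 2476263651696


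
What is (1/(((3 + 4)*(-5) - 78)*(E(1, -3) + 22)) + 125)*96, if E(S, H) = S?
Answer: 31187904/2599 ≈ 12000.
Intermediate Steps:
(1/(((3 + 4)*(-5) - 78)*(E(1, -3) + 22)) + 125)*96 = (1/(((3 + 4)*(-5) - 78)*(1 + 22)) + 125)*96 = (1/((7*(-5) - 78)*23) + 125)*96 = (1/((-35 - 78)*23) + 125)*96 = (1/(-113*23) + 125)*96 = (1/(-2599) + 125)*96 = (-1/2599 + 125)*96 = (324874/2599)*96 = 31187904/2599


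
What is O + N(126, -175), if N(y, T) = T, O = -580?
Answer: -755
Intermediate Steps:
O + N(126, -175) = -580 - 175 = -755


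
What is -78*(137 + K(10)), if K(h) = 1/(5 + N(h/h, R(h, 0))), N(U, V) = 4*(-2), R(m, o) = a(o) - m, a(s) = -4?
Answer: -10660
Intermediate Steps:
R(m, o) = -4 - m
N(U, V) = -8
K(h) = -⅓ (K(h) = 1/(5 - 8) = 1/(-3) = -⅓)
-78*(137 + K(10)) = -78*(137 - ⅓) = -78*410/3 = -10660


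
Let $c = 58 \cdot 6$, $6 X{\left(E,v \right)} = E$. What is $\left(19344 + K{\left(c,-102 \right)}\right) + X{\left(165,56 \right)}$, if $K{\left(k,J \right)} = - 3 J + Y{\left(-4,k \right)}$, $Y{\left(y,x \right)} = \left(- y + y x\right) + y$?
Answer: $\frac{36571}{2} \approx 18286.0$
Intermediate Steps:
$Y{\left(y,x \right)} = x y$ ($Y{\left(y,x \right)} = \left(- y + x y\right) + y = x y$)
$X{\left(E,v \right)} = \frac{E}{6}$
$c = 348$
$K{\left(k,J \right)} = - 4 k - 3 J$ ($K{\left(k,J \right)} = - 3 J + k \left(-4\right) = - 3 J - 4 k = - 4 k - 3 J$)
$\left(19344 + K{\left(c,-102 \right)}\right) + X{\left(165,56 \right)} = \left(19344 - 1086\right) + \frac{1}{6} \cdot 165 = \left(19344 + \left(-1392 + 306\right)\right) + \frac{55}{2} = \left(19344 - 1086\right) + \frac{55}{2} = 18258 + \frac{55}{2} = \frac{36571}{2}$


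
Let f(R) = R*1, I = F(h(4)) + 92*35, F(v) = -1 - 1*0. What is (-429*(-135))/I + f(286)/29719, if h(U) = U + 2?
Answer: 574032173/31888487 ≈ 18.001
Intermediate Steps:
h(U) = 2 + U
F(v) = -1 (F(v) = -1 + 0 = -1)
I = 3219 (I = -1 + 92*35 = -1 + 3220 = 3219)
f(R) = R
(-429*(-135))/I + f(286)/29719 = -429*(-135)/3219 + 286/29719 = 57915*(1/3219) + 286*(1/29719) = 19305/1073 + 286/29719 = 574032173/31888487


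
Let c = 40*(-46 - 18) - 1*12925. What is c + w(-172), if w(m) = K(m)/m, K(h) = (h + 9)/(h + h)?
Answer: -916216643/59168 ≈ -15485.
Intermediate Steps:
K(h) = (9 + h)/(2*h) (K(h) = (9 + h)/((2*h)) = (9 + h)*(1/(2*h)) = (9 + h)/(2*h))
w(m) = (9 + m)/(2*m**2) (w(m) = ((9 + m)/(2*m))/m = (9 + m)/(2*m**2))
c = -15485 (c = 40*(-64) - 12925 = -2560 - 12925 = -15485)
c + w(-172) = -15485 + (1/2)*(9 - 172)/(-172)**2 = -15485 + (1/2)*(1/29584)*(-163) = -15485 - 163/59168 = -916216643/59168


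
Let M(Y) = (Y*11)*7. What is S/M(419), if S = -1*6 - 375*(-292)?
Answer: 1422/419 ≈ 3.3938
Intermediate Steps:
M(Y) = 77*Y (M(Y) = (11*Y)*7 = 77*Y)
S = 109494 (S = -6 + 109500 = 109494)
S/M(419) = 109494/((77*419)) = 109494/32263 = 109494*(1/32263) = 1422/419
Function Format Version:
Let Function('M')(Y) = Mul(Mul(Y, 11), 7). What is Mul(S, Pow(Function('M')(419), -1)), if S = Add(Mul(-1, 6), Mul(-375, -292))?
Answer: Rational(1422, 419) ≈ 3.3938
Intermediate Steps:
Function('M')(Y) = Mul(77, Y) (Function('M')(Y) = Mul(Mul(11, Y), 7) = Mul(77, Y))
S = 109494 (S = Add(-6, 109500) = 109494)
Mul(S, Pow(Function('M')(419), -1)) = Mul(109494, Pow(Mul(77, 419), -1)) = Mul(109494, Pow(32263, -1)) = Mul(109494, Rational(1, 32263)) = Rational(1422, 419)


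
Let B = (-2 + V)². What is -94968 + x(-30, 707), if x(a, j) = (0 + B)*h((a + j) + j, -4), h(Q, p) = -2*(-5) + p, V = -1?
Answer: -94914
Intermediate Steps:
h(Q, p) = 10 + p
B = 9 (B = (-2 - 1)² = (-3)² = 9)
x(a, j) = 54 (x(a, j) = (0 + 9)*(10 - 4) = 9*6 = 54)
-94968 + x(-30, 707) = -94968 + 54 = -94914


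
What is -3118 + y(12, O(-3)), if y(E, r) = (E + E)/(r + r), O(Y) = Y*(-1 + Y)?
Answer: -3117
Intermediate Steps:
y(E, r) = E/r (y(E, r) = (2*E)/((2*r)) = (2*E)*(1/(2*r)) = E/r)
-3118 + y(12, O(-3)) = -3118 + 12/((-3*(-1 - 3))) = -3118 + 12/((-3*(-4))) = -3118 + 12/12 = -3118 + 12*(1/12) = -3118 + 1 = -3117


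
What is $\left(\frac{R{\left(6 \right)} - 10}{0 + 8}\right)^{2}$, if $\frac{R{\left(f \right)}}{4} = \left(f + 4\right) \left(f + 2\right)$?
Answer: $\frac{24025}{16} \approx 1501.6$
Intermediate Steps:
$R{\left(f \right)} = 4 \left(2 + f\right) \left(4 + f\right)$ ($R{\left(f \right)} = 4 \left(f + 4\right) \left(f + 2\right) = 4 \left(4 + f\right) \left(2 + f\right) = 4 \left(2 + f\right) \left(4 + f\right)$)
$\left(\frac{R{\left(6 \right)} - 10}{0 + 8}\right)^{2} = \left(\frac{\left(32 + 4 \cdot 6^{2} + 24 \cdot 6\right) - 10}{0 + 8}\right)^{2} = \left(\frac{\left(32 + 4 \cdot 36 + 144\right) - 10}{8}\right)^{2} = \left(\left(\left(32 + 144 + 144\right) - 10\right) \frac{1}{8}\right)^{2} = \left(\left(320 - 10\right) \frac{1}{8}\right)^{2} = \left(310 \cdot \frac{1}{8}\right)^{2} = \left(\frac{155}{4}\right)^{2} = \frac{24025}{16}$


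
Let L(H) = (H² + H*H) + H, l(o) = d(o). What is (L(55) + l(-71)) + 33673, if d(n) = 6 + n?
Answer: 39713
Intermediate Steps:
l(o) = 6 + o
L(H) = H + 2*H² (L(H) = (H² + H²) + H = 2*H² + H = H + 2*H²)
(L(55) + l(-71)) + 33673 = (55*(1 + 2*55) + (6 - 71)) + 33673 = (55*(1 + 110) - 65) + 33673 = (55*111 - 65) + 33673 = (6105 - 65) + 33673 = 6040 + 33673 = 39713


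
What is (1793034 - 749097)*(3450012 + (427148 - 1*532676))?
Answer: 3491430593508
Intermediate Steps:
(1793034 - 749097)*(3450012 + (427148 - 1*532676)) = 1043937*(3450012 + (427148 - 532676)) = 1043937*(3450012 - 105528) = 1043937*3344484 = 3491430593508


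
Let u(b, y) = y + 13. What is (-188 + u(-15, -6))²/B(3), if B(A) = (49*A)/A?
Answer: 32761/49 ≈ 668.59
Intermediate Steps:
B(A) = 49
u(b, y) = 13 + y
(-188 + u(-15, -6))²/B(3) = (-188 + (13 - 6))²/49 = (-188 + 7)²*(1/49) = (-181)²*(1/49) = 32761*(1/49) = 32761/49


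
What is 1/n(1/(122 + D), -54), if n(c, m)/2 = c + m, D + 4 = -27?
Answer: -91/9826 ≈ -0.0092611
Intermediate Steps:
D = -31 (D = -4 - 27 = -31)
n(c, m) = 2*c + 2*m (n(c, m) = 2*(c + m) = 2*c + 2*m)
1/n(1/(122 + D), -54) = 1/(2/(122 - 31) + 2*(-54)) = 1/(2/91 - 108) = 1/(-9826/91) = -91/9826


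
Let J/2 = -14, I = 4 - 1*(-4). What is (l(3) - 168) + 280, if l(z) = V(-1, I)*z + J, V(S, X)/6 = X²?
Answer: 1236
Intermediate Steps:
I = 8 (I = 4 + 4 = 8)
V(S, X) = 6*X²
J = -28 (J = 2*(-14) = -28)
l(z) = -28 + 384*z (l(z) = (6*8²)*z - 28 = (6*64)*z - 28 = 384*z - 28 = -28 + 384*z)
(l(3) - 168) + 280 = ((-28 + 384*3) - 168) + 280 = ((-28 + 1152) - 168) + 280 = (1124 - 168) + 280 = 956 + 280 = 1236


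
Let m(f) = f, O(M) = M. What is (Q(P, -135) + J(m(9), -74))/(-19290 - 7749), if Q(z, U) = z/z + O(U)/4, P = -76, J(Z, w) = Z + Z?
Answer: 59/108156 ≈ 0.00054551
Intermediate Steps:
J(Z, w) = 2*Z
Q(z, U) = 1 + U/4 (Q(z, U) = z/z + U/4 = 1 + U*(¼) = 1 + U/4)
(Q(P, -135) + J(m(9), -74))/(-19290 - 7749) = ((1 + (¼)*(-135)) + 2*9)/(-19290 - 7749) = ((1 - 135/4) + 18)/(-27039) = (-131/4 + 18)*(-1/27039) = -59/4*(-1/27039) = 59/108156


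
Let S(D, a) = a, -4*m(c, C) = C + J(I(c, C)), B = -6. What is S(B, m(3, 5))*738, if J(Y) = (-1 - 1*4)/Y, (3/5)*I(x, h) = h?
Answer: -4059/5 ≈ -811.80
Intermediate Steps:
I(x, h) = 5*h/3
J(Y) = -5/Y (J(Y) = (-1 - 4)/Y = -5/Y)
m(c, C) = -C/4 + 3/(4*C) (m(c, C) = -(C - 5*3/(5*C))/4 = -(C - 3/C)/4 = -C/4 + 3/(4*C))
S(B, m(3, 5))*738 = ((1/4)*(3 - 1*5**2)/5)*738 = ((1/4)*(1/5)*(3 - 1*25))*738 = ((1/4)*(1/5)*(3 - 25))*738 = ((1/4)*(1/5)*(-22))*738 = -11/10*738 = -4059/5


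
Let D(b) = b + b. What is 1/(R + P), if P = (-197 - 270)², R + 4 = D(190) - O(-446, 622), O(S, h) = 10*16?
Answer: 1/218305 ≈ 4.5807e-6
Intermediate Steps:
D(b) = 2*b
O(S, h) = 160
R = 216 (R = -4 + (2*190 - 1*160) = -4 + (380 - 160) = -4 + 220 = 216)
P = 218089 (P = (-467)² = 218089)
1/(R + P) = 1/(216 + 218089) = 1/218305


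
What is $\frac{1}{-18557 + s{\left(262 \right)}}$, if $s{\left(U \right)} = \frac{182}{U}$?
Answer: $- \frac{131}{2430876} \approx -5.389 \cdot 10^{-5}$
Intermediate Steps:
$\frac{1}{-18557 + s{\left(262 \right)}} = \frac{1}{-18557 + \frac{182}{262}} = \frac{1}{-18557 + 182 \cdot \frac{1}{262}} = \frac{1}{-18557 + \frac{91}{131}} = \frac{1}{- \frac{2430876}{131}} = - \frac{131}{2430876}$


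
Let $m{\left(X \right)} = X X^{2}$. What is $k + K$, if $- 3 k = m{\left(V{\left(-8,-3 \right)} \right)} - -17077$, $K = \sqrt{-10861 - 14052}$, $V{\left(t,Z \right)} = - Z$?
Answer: $- \frac{17104}{3} + i \sqrt{24913} \approx -5701.3 + 157.84 i$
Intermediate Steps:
$K = i \sqrt{24913}$ ($K = \sqrt{-24913} = i \sqrt{24913} \approx 157.84 i$)
$m{\left(X \right)} = X^{3}$
$k = - \frac{17104}{3}$ ($k = - \frac{\left(\left(-1\right) \left(-3\right)\right)^{3} - -17077}{3} = - \frac{3^{3} + 17077}{3} = - \frac{27 + 17077}{3} = \left(- \frac{1}{3}\right) 17104 = - \frac{17104}{3} \approx -5701.3$)
$k + K = - \frac{17104}{3} + i \sqrt{24913}$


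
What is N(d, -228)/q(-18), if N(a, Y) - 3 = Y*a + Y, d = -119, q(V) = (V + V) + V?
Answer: -8969/18 ≈ -498.28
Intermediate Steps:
q(V) = 3*V (q(V) = 2*V + V = 3*V)
N(a, Y) = 3 + Y + Y*a (N(a, Y) = 3 + (Y*a + Y) = 3 + (Y + Y*a) = 3 + Y + Y*a)
N(d, -228)/q(-18) = (3 - 228 - 228*(-119))/((3*(-18))) = (3 - 228 + 27132)/(-54) = 26907*(-1/54) = -8969/18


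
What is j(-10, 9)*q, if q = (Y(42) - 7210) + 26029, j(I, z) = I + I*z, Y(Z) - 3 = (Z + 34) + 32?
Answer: -1893000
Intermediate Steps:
Y(Z) = 69 + Z (Y(Z) = 3 + ((Z + 34) + 32) = 3 + ((34 + Z) + 32) = 3 + (66 + Z) = 69 + Z)
q = 18930 (q = ((69 + 42) - 7210) + 26029 = (111 - 7210) + 26029 = -7099 + 26029 = 18930)
j(-10, 9)*q = -10*(1 + 9)*18930 = -10*10*18930 = -100*18930 = -1893000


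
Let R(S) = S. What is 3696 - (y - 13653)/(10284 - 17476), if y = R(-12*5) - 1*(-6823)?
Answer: 13287371/3596 ≈ 3695.0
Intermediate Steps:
y = 6763 (y = -12*5 - 1*(-6823) = -60 + 6823 = 6763)
3696 - (y - 13653)/(10284 - 17476) = 3696 - (6763 - 13653)/(10284 - 17476) = 3696 - (-6890)/(-7192) = 3696 - (-6890)*(-1)/7192 = 3696 - 1*3445/3596 = 3696 - 3445/3596 = 13287371/3596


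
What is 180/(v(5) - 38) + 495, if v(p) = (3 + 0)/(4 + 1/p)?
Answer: 14215/29 ≈ 490.17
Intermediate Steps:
v(p) = 3/(4 + 1/p)
180/(v(5) - 38) + 495 = 180/(3*5/(1 + 4*5) - 38) + 495 = 180/(3*5/(1 + 20) - 38) + 495 = 180/(3*5/21 - 38) + 495 = 180/(3*5*(1/21) - 38) + 495 = 180/(5/7 - 38) + 495 = 180/(-261/7) + 495 = 180*(-7/261) + 495 = -140/29 + 495 = 14215/29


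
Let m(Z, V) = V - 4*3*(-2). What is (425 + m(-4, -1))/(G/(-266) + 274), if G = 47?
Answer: 119168/72837 ≈ 1.6361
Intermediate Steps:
m(Z, V) = 24 + V (m(Z, V) = V - 12*(-2) = V + 24 = 24 + V)
(425 + m(-4, -1))/(G/(-266) + 274) = (425 + (24 - 1))/(47/(-266) + 274) = (425 + 23)/(47*(-1/266) + 274) = 448/(-47/266 + 274) = 448/(72837/266) = 448*(266/72837) = 119168/72837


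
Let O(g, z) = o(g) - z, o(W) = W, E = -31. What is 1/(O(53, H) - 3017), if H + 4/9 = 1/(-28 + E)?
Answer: -531/1573639 ≈ -0.00033743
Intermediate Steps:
H = -245/531 (H = -4/9 + 1/(-28 - 31) = -4/9 + 1/(-59) = -4/9 - 1/59 = -245/531 ≈ -0.46139)
O(g, z) = g - z
1/(O(53, H) - 3017) = 1/((53 - 1*(-245/531)) - 3017) = 1/((53 + 245/531) - 3017) = 1/(28388/531 - 3017) = 1/(-1573639/531) = -531/1573639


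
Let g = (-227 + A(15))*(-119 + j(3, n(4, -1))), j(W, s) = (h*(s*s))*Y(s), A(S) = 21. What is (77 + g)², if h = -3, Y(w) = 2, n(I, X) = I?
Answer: 1968430689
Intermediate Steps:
j(W, s) = -6*s² (j(W, s) = -3*s*s*2 = -3*s²*2 = -6*s²)
g = 44290 (g = (-227 + 21)*(-119 - 6*4²) = -206*(-119 - 6*16) = -206*(-119 - 96) = -206*(-215) = 44290)
(77 + g)² = (77 + 44290)² = 44367² = 1968430689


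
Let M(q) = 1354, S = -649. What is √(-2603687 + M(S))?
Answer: I*√2602333 ≈ 1613.2*I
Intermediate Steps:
√(-2603687 + M(S)) = √(-2603687 + 1354) = √(-2602333) = I*√2602333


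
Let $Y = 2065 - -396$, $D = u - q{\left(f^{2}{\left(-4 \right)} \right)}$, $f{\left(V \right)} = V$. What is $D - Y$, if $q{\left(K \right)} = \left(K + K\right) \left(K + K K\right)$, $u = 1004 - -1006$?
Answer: $-9155$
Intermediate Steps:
$u = 2010$ ($u = 1004 + 1006 = 2010$)
$q{\left(K \right)} = 2 K \left(K + K^{2}\right)$
$D = -6694$ ($D = 2010 - 2 \left(\left(-4\right)^{2}\right)^{2} \left(1 + \left(-4\right)^{2}\right) = 2010 - 2 \cdot 16^{2} \left(1 + 16\right) = 2010 - 2 \cdot 256 \cdot 17 = 2010 - 8704 = -6694$)
$Y = 2461$ ($Y = 2065 + 396 = 2461$)
$D - Y = -6694 - 2461 = -9155$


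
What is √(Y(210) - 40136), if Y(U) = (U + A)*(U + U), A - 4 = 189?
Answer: 2*√32281 ≈ 359.34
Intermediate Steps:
A = 193 (A = 4 + 189 = 193)
Y(U) = 2*U*(193 + U) (Y(U) = (U + 193)*(U + U) = (193 + U)*(2*U) = 2*U*(193 + U))
√(Y(210) - 40136) = √(2*210*(193 + 210) - 40136) = √(2*210*403 - 40136) = √(169260 - 40136) = √129124 = 2*√32281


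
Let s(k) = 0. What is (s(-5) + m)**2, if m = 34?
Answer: 1156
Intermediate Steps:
(s(-5) + m)**2 = (0 + 34)**2 = 34**2 = 1156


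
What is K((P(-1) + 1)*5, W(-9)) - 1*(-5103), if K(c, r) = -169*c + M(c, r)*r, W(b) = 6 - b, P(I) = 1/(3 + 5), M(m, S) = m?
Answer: 16947/4 ≈ 4236.8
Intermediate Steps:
P(I) = 1/8
K(c, r) = -169*c + c*r
K((P(-1) + 1)*5, W(-9)) - 1*(-5103) = ((1/8 + 1)*5)*(-169 + (6 - 1*(-9))) - 1*(-5103) = ((9/8)*5)*(-169 + (6 + 9)) + 5103 = 45*(-169 + 15)/8 + 5103 = (45/8)*(-154) + 5103 = -3465/4 + 5103 = 16947/4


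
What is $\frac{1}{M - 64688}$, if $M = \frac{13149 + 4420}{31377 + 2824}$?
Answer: $- \frac{34201}{2212376719} \approx -1.5459 \cdot 10^{-5}$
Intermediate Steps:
$M = \frac{17569}{34201} \approx 0.5137$
$\frac{1}{M - 64688} = \frac{1}{\frac{17569}{34201} - 64688} = \frac{1}{- \frac{2212376719}{34201}} = - \frac{34201}{2212376719}$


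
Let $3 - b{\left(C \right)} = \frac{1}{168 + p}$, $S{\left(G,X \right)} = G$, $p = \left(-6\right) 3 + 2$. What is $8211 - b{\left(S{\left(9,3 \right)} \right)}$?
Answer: $\frac{1247617}{152} \approx 8208.0$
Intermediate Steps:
$p = -16$ ($p = -18 + 2 = -16$)
$b{\left(C \right)} = \frac{455}{152}$ ($b{\left(C \right)} = 3 - \frac{1}{168 - 16} = 3 - \frac{1}{152} = \frac{455}{152}$)
$8211 - b{\left(S{\left(9,3 \right)} \right)} = 8211 - \frac{455}{152} = \frac{1247617}{152}$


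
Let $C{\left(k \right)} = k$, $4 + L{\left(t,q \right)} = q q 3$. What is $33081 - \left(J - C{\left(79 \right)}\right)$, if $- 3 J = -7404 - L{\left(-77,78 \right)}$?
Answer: $\frac{73828}{3} \approx 24609.0$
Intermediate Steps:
$L{\left(t,q \right)} = -4 + 3 q^{2}$ ($L{\left(t,q \right)} = -4 + q q 3 = -4 + q^{2} \cdot 3 = -4 + 3 q^{2}$)
$J = \frac{25652}{3}$ ($J = - \frac{-7404 - \left(-4 + 3 \cdot 78^{2}\right)}{3} = - \frac{-7404 - \left(-4 + 3 \cdot 6084\right)}{3} = - \frac{-7404 - \left(-4 + 18252\right)}{3} = - \frac{-7404 - 18248}{3} = \left(- \frac{1}{3}\right) \left(-25652\right) = \frac{25652}{3} \approx 8550.7$)
$33081 - \left(J - C{\left(79 \right)}\right) = 33081 - \left(\frac{25652}{3} - 79\right) = 33081 - \frac{25415}{3} = \frac{73828}{3}$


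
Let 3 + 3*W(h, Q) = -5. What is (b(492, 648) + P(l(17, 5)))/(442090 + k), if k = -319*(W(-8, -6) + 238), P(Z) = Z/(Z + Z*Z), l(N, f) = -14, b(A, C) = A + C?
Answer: 44457/14313728 ≈ 0.0031059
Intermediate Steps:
W(h, Q) = -8/3 (W(h, Q) = -1 + (⅓)*(-5) = -1 - 5/3 = -8/3)
P(Z) = Z/(Z + Z²)
k = -225214/3 (k = -319*(-8/3 + 238) = -319*706/3 = -225214/3 ≈ -75071.)
(b(492, 648) + P(l(17, 5)))/(442090 + k) = ((492 + 648) + 1/(1 - 14))/(442090 - 225214/3) = (1140 + 1/(-13))/(1101056/3) = (1140 - 1/13)*(3/1101056) = (14819/13)*(3/1101056) = 44457/14313728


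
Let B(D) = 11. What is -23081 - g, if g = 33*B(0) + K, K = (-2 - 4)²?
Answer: -23480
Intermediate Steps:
K = 36 (K = (-6)² = 36)
g = 399 (g = 33*11 + 36 = 363 + 36 = 399)
-23081 - g = -23081 - 1*399 = -23081 - 399 = -23480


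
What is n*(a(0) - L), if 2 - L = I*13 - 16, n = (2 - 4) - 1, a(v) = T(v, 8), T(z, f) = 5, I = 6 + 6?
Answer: -429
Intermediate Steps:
I = 12
a(v) = 5
n = -3 (n = -2 - 1 = -3)
L = -138 (L = 2 - (12*13 - 16) = 2 - (156 - 16) = 2 - 1*140 = 2 - 140 = -138)
n*(a(0) - L) = -3*(5 - 1*(-138)) = -3*(5 + 138) = -3*143 = -429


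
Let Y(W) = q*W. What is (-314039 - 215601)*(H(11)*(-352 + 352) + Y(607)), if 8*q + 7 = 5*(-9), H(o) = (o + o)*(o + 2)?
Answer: 2089694620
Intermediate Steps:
H(o) = 2*o*(2 + o) (H(o) = (2*o)*(2 + o) = 2*o*(2 + o))
q = -13/2 (q = -7/8 + (5*(-9))/8 = -7/8 + (1/8)*(-45) = -7/8 - 45/8 = -13/2 ≈ -6.5000)
Y(W) = -13*W/2
(-314039 - 215601)*(H(11)*(-352 + 352) + Y(607)) = (-314039 - 215601)*((2*11*(2 + 11))*(-352 + 352) - 13/2*607) = -529640*((2*11*13)*0 - 7891/2) = -529640*(286*0 - 7891/2) = -529640*(0 - 7891/2) = -529640*(-7891/2) = 2089694620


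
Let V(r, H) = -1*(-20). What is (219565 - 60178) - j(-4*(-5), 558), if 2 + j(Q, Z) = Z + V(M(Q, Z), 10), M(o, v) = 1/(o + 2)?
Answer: 158811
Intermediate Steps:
M(o, v) = 1/(2 + o)
V(r, H) = 20
j(Q, Z) = 18 + Z (j(Q, Z) = -2 + (Z + 20) = -2 + (20 + Z) = 18 + Z)
(219565 - 60178) - j(-4*(-5), 558) = (219565 - 60178) - (18 + 558) = 159387 - 1*576 = 159387 - 576 = 158811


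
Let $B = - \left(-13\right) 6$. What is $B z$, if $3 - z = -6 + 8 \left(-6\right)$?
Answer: $4446$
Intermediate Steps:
$B = 78$ ($B = \left(-1\right) \left(-78\right) = 78$)
$z = 57$ ($z = 3 - \left(-6 + 8 \left(-6\right)\right) = 3 - \left(-6 - 48\right) = 3 - -54 = 3 + 54 = 57$)
$B z = 78 \cdot 57 = 4446$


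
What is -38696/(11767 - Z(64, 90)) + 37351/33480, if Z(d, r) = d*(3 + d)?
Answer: -37636813/9273960 ≈ -4.0583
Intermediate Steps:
-38696/(11767 - Z(64, 90)) + 37351/33480 = -38696/(11767 - 64*(3 + 64)) + 37351/33480 = -38696/(11767 - 64*67) + 37351*(1/33480) = -38696/(11767 - 1*4288) + 37351/33480 = -38696/(11767 - 4288) + 37351/33480 = -38696/7479 + 37351/33480 = -37636813/9273960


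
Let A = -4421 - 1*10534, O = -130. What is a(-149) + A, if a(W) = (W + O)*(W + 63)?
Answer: 9039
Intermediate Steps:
a(W) = (-130 + W)*(63 + W) (a(W) = (W - 130)*(W + 63) = (-130 + W)*(63 + W))
A = -14955 (A = -4421 - 10534 = -14955)
a(-149) + A = (-8190 + (-149)² - 67*(-149)) - 14955 = (-8190 + 22201 + 9983) - 14955 = 23994 - 14955 = 9039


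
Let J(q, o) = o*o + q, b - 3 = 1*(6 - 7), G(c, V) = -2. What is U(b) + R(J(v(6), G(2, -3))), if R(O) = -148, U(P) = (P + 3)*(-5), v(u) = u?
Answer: -173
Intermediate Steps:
b = 2 (b = 3 + 1*(6 - 7) = 3 + 1*(-1) = 3 - 1 = 2)
J(q, o) = q + o² (J(q, o) = o² + q = q + o²)
U(P) = -15 - 5*P (U(P) = (3 + P)*(-5) = -15 - 5*P)
U(b) + R(J(v(6), G(2, -3))) = (-15 - 5*2) - 148 = (-15 - 10) - 148 = -25 - 148 = -173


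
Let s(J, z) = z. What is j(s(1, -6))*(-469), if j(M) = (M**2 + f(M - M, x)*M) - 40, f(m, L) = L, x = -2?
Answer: -3752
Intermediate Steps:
j(M) = -40 + M**2 - 2*M (j(M) = (M**2 - 2*M) - 40 = -40 + M**2 - 2*M)
j(s(1, -6))*(-469) = (-40 + (-6)**2 - 2*(-6))*(-469) = (-40 + 36 + 12)*(-469) = 8*(-469) = -3752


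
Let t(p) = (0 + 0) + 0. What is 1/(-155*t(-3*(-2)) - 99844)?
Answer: -1/99844 ≈ -1.0016e-5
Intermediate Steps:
t(p) = 0 (t(p) = 0 + 0 = 0)
1/(-155*t(-3*(-2)) - 99844) = 1/(-155*0 - 99844) = 1/(0 - 99844) = 1/(-99844) = -1/99844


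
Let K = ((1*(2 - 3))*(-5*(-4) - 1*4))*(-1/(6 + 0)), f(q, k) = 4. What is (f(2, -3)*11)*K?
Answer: 352/3 ≈ 117.33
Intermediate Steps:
K = 8/3 (K = ((1*(-1))*(20 - 4))*(-1/6) = (-1*16)*(-1*⅙) = -16*(-⅙) = 8/3 ≈ 2.6667)
(f(2, -3)*11)*K = (4*11)*(8/3) = 44*(8/3) = 352/3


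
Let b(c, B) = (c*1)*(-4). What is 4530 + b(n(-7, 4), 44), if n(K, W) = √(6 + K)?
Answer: 4530 - 4*I ≈ 4530.0 - 4.0*I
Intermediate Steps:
b(c, B) = -4*c (b(c, B) = c*(-4) = -4*c)
4530 + b(n(-7, 4), 44) = 4530 - 4*√(6 - 7) = 4530 - 4*I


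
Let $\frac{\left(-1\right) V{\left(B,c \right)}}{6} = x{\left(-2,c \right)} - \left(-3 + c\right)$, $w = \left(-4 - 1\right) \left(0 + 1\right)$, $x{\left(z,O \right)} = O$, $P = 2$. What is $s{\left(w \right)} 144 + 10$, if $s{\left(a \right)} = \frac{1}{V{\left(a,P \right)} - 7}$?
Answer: $\frac{106}{25} \approx 4.24$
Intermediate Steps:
$w = -5$ ($w = \left(-5\right) 1 = -5$)
$V{\left(B,c \right)} = -18$ ($V{\left(B,c \right)} = - 6 \left(c - \left(-3 + c\right)\right) = \left(-6\right) 3 = -18$)
$s{\left(a \right)} = - \frac{1}{25}$ ($s{\left(a \right)} = \frac{1}{-18 - 7} = \frac{1}{-25} = - \frac{1}{25}$)
$s{\left(w \right)} 144 + 10 = \left(- \frac{1}{25}\right) 144 + 10 = - \frac{144}{25} + 10 = \frac{106}{25}$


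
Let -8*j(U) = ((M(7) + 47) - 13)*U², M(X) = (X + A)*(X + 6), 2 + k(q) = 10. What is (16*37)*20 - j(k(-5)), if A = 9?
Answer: 13776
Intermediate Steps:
k(q) = 8 (k(q) = -2 + 10 = 8)
M(X) = (6 + X)*(9 + X) (M(X) = (X + 9)*(X + 6) = (9 + X)*(6 + X) = (6 + X)*(9 + X))
j(U) = -121*U²/4 (j(U) = -(((54 + 7² + 15*7) + 47) - 13)*U²/8 = -(((54 + 49 + 105) + 47) - 13)*U²/8 = -((208 + 47) - 13)*U²/8 = -(255 - 13)*U²/8 = -121*U²/4)
(16*37)*20 - j(k(-5)) = (16*37)*20 - (-121)*8²/4 = 592*20 - (-121)*64/4 = 11840 - 1*(-1936) = 11840 + 1936 = 13776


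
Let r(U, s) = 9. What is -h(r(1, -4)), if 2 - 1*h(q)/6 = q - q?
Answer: -12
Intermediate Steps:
h(q) = 12 (h(q) = 12 - 6*(q - q) = 12 - 6*0 = 12 + 0 = 12)
-h(r(1, -4)) = -1*12 = -12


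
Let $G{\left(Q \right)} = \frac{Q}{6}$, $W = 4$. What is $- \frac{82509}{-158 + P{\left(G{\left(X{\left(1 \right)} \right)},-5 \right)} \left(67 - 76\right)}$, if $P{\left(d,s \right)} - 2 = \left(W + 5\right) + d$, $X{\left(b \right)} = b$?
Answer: $\frac{165018}{517} \approx 319.18$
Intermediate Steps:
$G{\left(Q \right)} = \frac{Q}{6}$ ($G{\left(Q \right)} = Q \frac{1}{6} = \frac{Q}{6}$)
$P{\left(d,s \right)} = 11 + d$ ($P{\left(d,s \right)} = 2 + \left(\left(4 + 5\right) + d\right) = 2 + \left(9 + d\right) = 11 + d$)
$- \frac{82509}{-158 + P{\left(G{\left(X{\left(1 \right)} \right)},-5 \right)} \left(67 - 76\right)} = - \frac{82509}{-158 + \left(11 + \frac{1}{6} \cdot 1\right) \left(67 - 76\right)} = - \frac{82509}{-158 + \left(11 + \frac{1}{6}\right) \left(67 - 76\right)} = - \frac{82509}{-158 + \frac{67}{6} \left(-9\right)} = - \frac{82509}{-158 - \frac{201}{2}} = - \frac{82509}{- \frac{517}{2}} = \left(-82509\right) \left(- \frac{2}{517}\right) = \frac{165018}{517}$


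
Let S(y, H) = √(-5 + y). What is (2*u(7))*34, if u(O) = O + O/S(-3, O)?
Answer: 476 - 119*I*√2 ≈ 476.0 - 168.29*I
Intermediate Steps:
u(O) = O - I*O*√2/4 (u(O) = O + O/(√(-5 - 3)) = O + O/(√(-8)) = O + O/((2*I*√2)) = O + O*(-I*√2/4) = O - I*O*√2/4)
(2*u(7))*34 = (2*((¼)*7*(4 - I*√2)))*34 = (2*(7 - 7*I*√2/4))*34 = (14 - 7*I*√2/2)*34 = 476 - 119*I*√2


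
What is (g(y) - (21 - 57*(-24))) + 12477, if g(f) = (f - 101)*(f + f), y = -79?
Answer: 39528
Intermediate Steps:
g(f) = 2*f*(-101 + f) (g(f) = (-101 + f)*(2*f) = 2*f*(-101 + f))
(g(y) - (21 - 57*(-24))) + 12477 = (2*(-79)*(-101 - 79) - (21 - 57*(-24))) + 12477 = (2*(-79)*(-180) - (21 + 1368)) + 12477 = (28440 - 1*1389) + 12477 = (28440 - 1389) + 12477 = 27051 + 12477 = 39528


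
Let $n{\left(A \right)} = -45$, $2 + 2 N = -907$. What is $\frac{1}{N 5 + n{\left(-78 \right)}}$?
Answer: $- \frac{2}{4635} \approx -0.0004315$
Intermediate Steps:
$N = - \frac{909}{2}$ ($N = -1 + \frac{1}{2} \left(-907\right) = -1 - \frac{907}{2} = - \frac{909}{2} \approx -454.5$)
$\frac{1}{N 5 + n{\left(-78 \right)}} = \frac{1}{\left(- \frac{909}{2}\right) 5 - 45} = \frac{1}{- \frac{4545}{2} - 45} = \frac{1}{- \frac{4635}{2}} = - \frac{2}{4635}$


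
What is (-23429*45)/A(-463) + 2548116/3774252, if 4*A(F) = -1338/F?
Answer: -102354147397521/70138183 ≈ -1.4593e+6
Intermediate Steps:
A(F) = -669/(2*F) (A(F) = (-1338/F)/4 = -669/(2*F))
(-23429*45)/A(-463) + 2548116/3774252 = (-23429*45)/((-669/2/(-463))) + 2548116/3774252 = -1054305/((-669/2*(-1/463))) + 2548116*(1/3774252) = -1054305/669/926 + 212343/314521 = -1054305*926/669 + 212343/314521 = -325428810/223 + 212343/314521 = -102354147397521/70138183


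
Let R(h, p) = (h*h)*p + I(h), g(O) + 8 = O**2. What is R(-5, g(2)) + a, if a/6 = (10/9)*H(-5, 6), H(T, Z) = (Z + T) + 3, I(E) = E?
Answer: -235/3 ≈ -78.333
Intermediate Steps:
g(O) = -8 + O**2
R(h, p) = h + p*h**2 (R(h, p) = (h*h)*p + h = h**2*p + h = p*h**2 + h = h + p*h**2)
H(T, Z) = 3 + T + Z (H(T, Z) = (T + Z) + 3 = 3 + T + Z)
a = 80/3 (a = 6*((10/9)*(3 - 5 + 6)) = 6*((10*(1/9))*4) = 6*((10/9)*4) = 6*(40/9) = 80/3 ≈ 26.667)
R(-5, g(2)) + a = -5*(1 - 5*(-8 + 2**2)) + 80/3 = -5*(1 - 5*(-8 + 4)) + 80/3 = -5*(1 - 5*(-4)) + 80/3 = -5*(1 + 20) + 80/3 = -5*21 + 80/3 = -105 + 80/3 = -235/3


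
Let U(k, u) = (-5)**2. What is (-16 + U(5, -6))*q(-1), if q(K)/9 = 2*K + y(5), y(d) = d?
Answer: 243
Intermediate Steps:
U(k, u) = 25
q(K) = 45 + 18*K (q(K) = 9*(2*K + 5) = 9*(5 + 2*K) = 45 + 18*K)
(-16 + U(5, -6))*q(-1) = (-16 + 25)*(45 + 18*(-1)) = 9*(45 - 18) = 9*27 = 243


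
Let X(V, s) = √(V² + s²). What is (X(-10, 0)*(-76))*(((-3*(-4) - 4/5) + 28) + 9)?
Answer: -36632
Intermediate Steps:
(X(-10, 0)*(-76))*(((-3*(-4) - 4/5) + 28) + 9) = (√((-10)² + 0²)*(-76))*(((-3*(-4) - 4/5) + 28) + 9) = (√(100 + 0)*(-76))*(((12 - 4*⅕) + 28) + 9) = (√100*(-76))*(((12 - ⅘) + 28) + 9) = (10*(-76))*((56/5 + 28) + 9) = -760*(196/5 + 9) = -760*241/5 = -36632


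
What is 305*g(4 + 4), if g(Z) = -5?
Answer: -1525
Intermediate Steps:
305*g(4 + 4) = 305*(-5) = -1525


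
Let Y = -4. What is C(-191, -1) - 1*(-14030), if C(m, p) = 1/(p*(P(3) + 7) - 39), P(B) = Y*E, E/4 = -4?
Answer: 1543299/110 ≈ 14030.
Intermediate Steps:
E = -16 (E = 4*(-4) = -16)
P(B) = 64 (P(B) = -4*(-16) = 64)
C(m, p) = 1/(-39 + 71*p) (C(m, p) = 1/(p*(64 + 7) - 39) = 1/(p*71 - 39) = 1/(71*p - 39) = 1/(-39 + 71*p))
C(-191, -1) - 1*(-14030) = 1/(-39 + 71*(-1)) - 1*(-14030) = 1/(-39 - 71) + 14030 = 1/(-110) + 14030 = -1/110 + 14030 = 1543299/110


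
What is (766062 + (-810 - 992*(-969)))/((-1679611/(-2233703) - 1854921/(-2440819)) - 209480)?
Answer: -784415811986663375/95174189596174374 ≈ -8.2419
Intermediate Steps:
(766062 + (-810 - 992*(-969)))/((-1679611/(-2233703) - 1854921/(-2440819)) - 209480) = (766062 + (-810 + 961248))/((-1679611*(-1/2233703) - 1854921*(-1/2440819)) - 209480) = (766062 + 960438)/((1679611/2233703 + 1854921/2440819) - 209480) = 1726500/(8242969043872/5452064722757 - 209480) = 1726500/(-1142090275154092488/5452064722757) = 1726500*(-5452064722757/1142090275154092488) = -784415811986663375/95174189596174374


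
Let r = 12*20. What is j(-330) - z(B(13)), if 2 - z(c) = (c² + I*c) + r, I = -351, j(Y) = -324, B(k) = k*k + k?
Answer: -30844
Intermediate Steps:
B(k) = k + k² (B(k) = k² + k = k + k²)
r = 240
z(c) = -238 - c² + 351*c (z(c) = 2 - ((c² - 351*c) + 240) = 2 - (240 + c² - 351*c) = 2 + (-240 - c² + 351*c) = -238 - c² + 351*c)
j(-330) - z(B(13)) = -324 - (-238 - (13*(1 + 13))² + 351*(13*(1 + 13))) = -324 - (-238 - (13*14)² + 351*(13*14)) = -324 - (-238 - 1*182² + 351*182) = -324 - (-238 - 1*33124 + 63882) = -324 - (-238 - 33124 + 63882) = -324 - 1*30520 = -324 - 30520 = -30844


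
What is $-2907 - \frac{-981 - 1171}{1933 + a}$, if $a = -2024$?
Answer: $- \frac{266689}{91} \approx -2930.6$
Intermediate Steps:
$-2907 - \frac{-981 - 1171}{1933 + a} = -2907 - \frac{-981 - 1171}{1933 - 2024} = -2907 - - \frac{2152}{-91} = -2907 - \left(-2152\right) \left(- \frac{1}{91}\right) = -2907 - \frac{2152}{91} = - \frac{266689}{91}$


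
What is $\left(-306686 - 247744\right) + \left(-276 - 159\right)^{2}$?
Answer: $-365205$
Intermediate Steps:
$\left(-306686 - 247744\right) + \left(-276 - 159\right)^{2} = -554430 + \left(-435\right)^{2} = -554430 + 189225 = -365205$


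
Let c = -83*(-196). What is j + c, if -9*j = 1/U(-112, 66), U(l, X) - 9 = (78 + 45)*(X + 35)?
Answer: 1820193983/111888 ≈ 16268.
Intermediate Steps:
c = 16268
U(l, X) = 4314 + 123*X (U(l, X) = 9 + (78 + 45)*(X + 35) = 9 + 123*(35 + X) = 9 + (4305 + 123*X) = 4314 + 123*X)
j = -1/111888 (j = -1/(9*(4314 + 123*66)) = -1/(9*(4314 + 8118)) = -⅑/12432 = -⅑*1/12432 = -1/111888 ≈ -8.9375e-6)
j + c = -1/111888 + 16268 = 1820193983/111888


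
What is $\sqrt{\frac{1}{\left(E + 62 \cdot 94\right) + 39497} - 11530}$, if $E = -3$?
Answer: $\frac{i \sqrt{23683584831198}}{45322} \approx 107.38 i$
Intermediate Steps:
$\sqrt{\frac{1}{\left(E + 62 \cdot 94\right) + 39497} - 11530} = \sqrt{\frac{1}{\left(-3 + 62 \cdot 94\right) + 39497} - 11530} = \sqrt{\frac{1}{\left(-3 + 5828\right) + 39497} - 11530} = \sqrt{\frac{1}{5825 + 39497} - 11530} = \sqrt{\frac{1}{45322} - 11530} = \sqrt{- \frac{522562659}{45322}} = \frac{i \sqrt{23683584831198}}{45322}$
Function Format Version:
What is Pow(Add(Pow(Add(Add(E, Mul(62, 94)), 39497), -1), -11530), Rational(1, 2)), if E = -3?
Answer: Mul(Rational(1, 45322), I, Pow(23683584831198, Rational(1, 2))) ≈ Mul(107.38, I)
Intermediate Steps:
Pow(Add(Pow(Add(Add(E, Mul(62, 94)), 39497), -1), -11530), Rational(1, 2)) = Pow(Add(Pow(Add(Add(-3, Mul(62, 94)), 39497), -1), -11530), Rational(1, 2)) = Pow(Add(Pow(Add(Add(-3, 5828), 39497), -1), -11530), Rational(1, 2)) = Pow(Add(Pow(Add(5825, 39497), -1), -11530), Rational(1, 2)) = Pow(Add(Pow(45322, -1), -11530), Rational(1, 2)) = Pow(Add(Rational(1, 45322), -11530), Rational(1, 2)) = Pow(Rational(-522562659, 45322), Rational(1, 2)) = Mul(Rational(1, 45322), I, Pow(23683584831198, Rational(1, 2)))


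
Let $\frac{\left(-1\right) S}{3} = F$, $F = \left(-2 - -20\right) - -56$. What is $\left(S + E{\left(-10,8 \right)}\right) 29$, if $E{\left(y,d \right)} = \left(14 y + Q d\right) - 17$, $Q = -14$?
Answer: $-14239$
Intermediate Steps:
$E{\left(y,d \right)} = -17 - 14 d + 14 y$ ($E{\left(y,d \right)} = \left(14 y - 14 d\right) - 17 = \left(- 14 d + 14 y\right) - 17 = -17 - 14 d + 14 y$)
$F = 74$ ($F = \left(-2 + 20\right) + 56 = 18 + 56 = 74$)
$S = -222$ ($S = \left(-3\right) 74 = -222$)
$\left(S + E{\left(-10,8 \right)}\right) 29 = \left(-222 - 269\right) 29 = \left(-491\right) 29 = -14239$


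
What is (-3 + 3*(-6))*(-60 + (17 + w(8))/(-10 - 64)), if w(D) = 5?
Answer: 46851/37 ≈ 1266.2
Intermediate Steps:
(-3 + 3*(-6))*(-60 + (17 + w(8))/(-10 - 64)) = (-3 + 3*(-6))*(-60 + (17 + 5)/(-10 - 64)) = (-3 - 18)*(-60 + 22/(-74)) = -21*(-60 + 22*(-1/74)) = -21*(-60 - 11/37) = -21*(-2231/37) = 46851/37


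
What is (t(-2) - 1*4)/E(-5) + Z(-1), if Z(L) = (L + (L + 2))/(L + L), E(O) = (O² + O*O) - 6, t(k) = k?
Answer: -3/22 ≈ -0.13636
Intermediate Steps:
E(O) = -6 + 2*O² (E(O) = (O² + O²) - 6 = 2*O² - 6 = -6 + 2*O²)
Z(L) = (2 + 2*L)/(2*L) (Z(L) = (L + (2 + L))/((2*L)) = (2 + 2*L)*(1/(2*L)) = (2 + 2*L)/(2*L))
(t(-2) - 1*4)/E(-5) + Z(-1) = (-2 - 1*4)/(-6 + 2*(-5)²) + (1 - 1)/(-1) = (-2 - 4)/(-6 + 2*25) - 1*0 = -6/(-6 + 50) + 0 = -6/44 + 0 = -6*1/44 + 0 = -3/22 + 0 = -3/22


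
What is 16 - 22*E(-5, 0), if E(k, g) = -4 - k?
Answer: -6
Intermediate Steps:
16 - 22*E(-5, 0) = 16 - 22*(-4 - 1*(-5)) = 16 - 22*(-4 + 5) = 16 - 22*1 = 16 - 22 = -6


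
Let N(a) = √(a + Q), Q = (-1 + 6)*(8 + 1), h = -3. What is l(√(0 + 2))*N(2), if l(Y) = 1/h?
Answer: -√47/3 ≈ -2.2852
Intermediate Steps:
Q = 45 (Q = 5*9 = 45)
l(Y) = -⅓ (l(Y) = 1/(-3) = -⅓)
N(a) = √(45 + a) (N(a) = √(a + 45) = √(45 + a))
l(√(0 + 2))*N(2) = -√(45 + 2)/3 = -√47/3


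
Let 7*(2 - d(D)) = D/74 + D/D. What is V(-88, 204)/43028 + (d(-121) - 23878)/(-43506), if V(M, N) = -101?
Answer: 66235269035/121210456878 ≈ 0.54645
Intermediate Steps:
d(D) = 13/7 - D/518 (d(D) = 2 - (D/74 + D/D)/7 = 2 - (D*(1/74) + 1)/7 = 2 - (D/74 + 1)/7 = 2 - (1 + D/74)/7 = 2 + (-⅐ - D/518) = 13/7 - D/518)
V(-88, 204)/43028 + (d(-121) - 23878)/(-43506) = -101/43028 + ((13/7 - 1/518*(-121)) - 23878)/(-43506) = -101*1/43028 + ((13/7 + 121/518) - 23878)*(-1/43506) = -101/43028 + (1083/518 - 23878)*(-1/43506) = -101/43028 - 12367721/518*(-1/43506) = -101/43028 + 12367721/22536108 = 66235269035/121210456878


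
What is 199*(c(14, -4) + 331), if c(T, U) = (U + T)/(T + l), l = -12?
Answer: 66864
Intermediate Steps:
c(T, U) = (T + U)/(-12 + T) (c(T, U) = (U + T)/(T - 12) = (T + U)/(-12 + T))
199*(c(14, -4) + 331) = 199*((14 - 4)/(-12 + 14) + 331) = 199*(10/2 + 331) = 199*((1/2)*10 + 331) = 199*(5 + 331) = 199*336 = 66864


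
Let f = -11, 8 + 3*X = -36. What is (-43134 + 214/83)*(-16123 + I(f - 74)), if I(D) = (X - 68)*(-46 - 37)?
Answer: 99467743780/249 ≈ 3.9947e+8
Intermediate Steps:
X = -44/3 (X = -8/3 + (1/3)*(-36) = -8/3 - 12 = -44/3 ≈ -14.667)
I(D) = 20584/3 (I(D) = (-44/3 - 68)*(-46 - 37) = -248/3*(-83) = 20584/3)
(-43134 + 214/83)*(-16123 + I(f - 74)) = (-43134 + 214/83)*(-16123 + 20584/3) = (-43134 + 214*(1/83))*(-27785/3) = (-43134 + 214/83)*(-27785/3) = -3579908/83*(-27785/3) = 99467743780/249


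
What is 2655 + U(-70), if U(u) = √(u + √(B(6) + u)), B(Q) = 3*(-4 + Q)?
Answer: 2655 + √(-70 + 8*I) ≈ 2655.5 + 8.3802*I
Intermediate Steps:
B(Q) = -12 + 3*Q
U(u) = √(u + √(6 + u)) (U(u) = √(u + √((-12 + 3*6) + u)) = √(u + √((-12 + 18) + u)) = √(u + √(6 + u)))
2655 + U(-70) = 2655 + √(-70 + √(6 - 70)) = 2655 + √(-70 + √(-64)) = 2655 + √(-70 + 8*I)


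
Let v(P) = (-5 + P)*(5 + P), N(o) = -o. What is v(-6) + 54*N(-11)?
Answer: 605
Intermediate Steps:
v(-6) + 54*N(-11) = (-25 + (-6)²) + 54*(-1*(-11)) = (-25 + 36) + 54*11 = 11 + 594 = 605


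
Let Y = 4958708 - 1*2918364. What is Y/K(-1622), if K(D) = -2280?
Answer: -255043/285 ≈ -894.89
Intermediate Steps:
Y = 2040344 (Y = 4958708 - 2918364 = 2040344)
Y/K(-1622) = 2040344/(-2280) = 2040344*(-1/2280) = -255043/285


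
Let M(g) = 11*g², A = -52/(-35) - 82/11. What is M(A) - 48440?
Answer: -647448196/13475 ≈ -48048.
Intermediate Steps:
A = -2298/385 (A = -52*(-1/35) - 82*1/11 = 52/35 - 82/11 = -2298/385 ≈ -5.9688)
M(A) - 48440 = 11*(-2298/385)² - 48440 = 11*(5280804/148225) - 48440 = 5280804/13475 - 48440 = -647448196/13475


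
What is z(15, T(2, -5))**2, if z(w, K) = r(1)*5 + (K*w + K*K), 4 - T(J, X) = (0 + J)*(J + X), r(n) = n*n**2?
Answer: 65025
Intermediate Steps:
r(n) = n**3
T(J, X) = 4 - J*(J + X) (T(J, X) = 4 - (0 + J)*(J + X) = 4 - J*(J + X))
z(w, K) = 5 + K**2 + K*w (z(w, K) = 1**3*5 + (K*w + K*K) = 1*5 + (K*w + K**2) = 5 + (K**2 + K*w) = 5 + K**2 + K*w)
z(15, T(2, -5))**2 = (5 + (4 - 1*2**2 - 1*2*(-5))**2 + (4 - 1*2**2 - 1*2*(-5))*15)**2 = (5 + (4 - 1*4 + 10)**2 + (4 - 1*4 + 10)*15)**2 = (5 + (4 - 4 + 10)**2 + (4 - 4 + 10)*15)**2 = (5 + 10**2 + 10*15)**2 = (5 + 100 + 150)**2 = 255**2 = 65025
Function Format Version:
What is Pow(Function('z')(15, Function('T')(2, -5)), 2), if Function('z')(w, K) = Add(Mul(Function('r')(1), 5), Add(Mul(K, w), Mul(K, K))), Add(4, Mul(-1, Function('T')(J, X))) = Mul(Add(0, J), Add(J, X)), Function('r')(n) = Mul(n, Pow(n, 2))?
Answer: 65025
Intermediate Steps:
Function('r')(n) = Pow(n, 3)
Function('T')(J, X) = Add(4, Mul(-1, J, Add(J, X))) (Function('T')(J, X) = Add(4, Mul(-1, Mul(Add(0, J), Add(J, X)))) = Add(4, Mul(-1, Mul(J, Add(J, X)))) = Add(4, Mul(-1, J, Add(J, X))))
Function('z')(w, K) = Add(5, Pow(K, 2), Mul(K, w)) (Function('z')(w, K) = Add(Mul(Pow(1, 3), 5), Add(Mul(K, w), Mul(K, K))) = Add(Mul(1, 5), Add(Mul(K, w), Pow(K, 2))) = Add(5, Add(Pow(K, 2), Mul(K, w))) = Add(5, Pow(K, 2), Mul(K, w)))
Pow(Function('z')(15, Function('T')(2, -5)), 2) = Pow(Add(5, Pow(Add(4, Mul(-1, Pow(2, 2)), Mul(-1, 2, -5)), 2), Mul(Add(4, Mul(-1, Pow(2, 2)), Mul(-1, 2, -5)), 15)), 2) = Pow(Add(5, Pow(Add(4, Mul(-1, 4), 10), 2), Mul(Add(4, Mul(-1, 4), 10), 15)), 2) = Pow(Add(5, Pow(Add(4, -4, 10), 2), Mul(Add(4, -4, 10), 15)), 2) = Pow(Add(5, Pow(10, 2), Mul(10, 15)), 2) = Pow(Add(5, 100, 150), 2) = Pow(255, 2) = 65025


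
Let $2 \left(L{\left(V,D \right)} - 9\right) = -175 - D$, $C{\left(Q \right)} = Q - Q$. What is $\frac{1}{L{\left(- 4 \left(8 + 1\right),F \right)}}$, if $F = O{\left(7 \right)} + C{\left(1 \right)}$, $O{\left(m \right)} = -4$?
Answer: $- \frac{2}{153} \approx -0.013072$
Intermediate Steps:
$C{\left(Q \right)} = 0$
$F = -4$ ($F = -4 + 0 = -4$)
$L{\left(V,D \right)} = - \frac{157}{2} - \frac{D}{2}$ ($L{\left(V,D \right)} = 9 + \frac{-175 - D}{2} = 9 - \left(\frac{175}{2} + \frac{D}{2}\right) = - \frac{157}{2} - \frac{D}{2}$)
$\frac{1}{L{\left(- 4 \left(8 + 1\right),F \right)}} = \frac{1}{- \frac{157}{2} - -2} = \frac{1}{- \frac{157}{2} + 2} = \frac{1}{- \frac{153}{2}} = - \frac{2}{153}$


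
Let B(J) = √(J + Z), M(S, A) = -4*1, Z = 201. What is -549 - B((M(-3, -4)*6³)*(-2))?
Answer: -549 - √1929 ≈ -592.92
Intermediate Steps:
M(S, A) = -4
B(J) = √(201 + J) (B(J) = √(J + 201) = √(201 + J))
-549 - B((M(-3, -4)*6³)*(-2)) = -549 - √(201 - 4*6³*(-2)) = -549 - √(201 - 4*216*(-2)) = -549 - √(201 - 864*(-2)) = -549 - √(201 + 1728) = -549 - √1929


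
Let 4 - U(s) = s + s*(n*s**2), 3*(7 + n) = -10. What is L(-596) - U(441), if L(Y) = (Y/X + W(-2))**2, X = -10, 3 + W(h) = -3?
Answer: -22156165176/25 ≈ -8.8625e+8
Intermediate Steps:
n = -31/3 (n = -7 + (1/3)*(-10) = -7 - 10/3 = -31/3 ≈ -10.333)
W(h) = -6 (W(h) = -3 - 3 = -6)
L(Y) = (-6 - Y/10)**2 (L(Y) = (Y/(-10) - 6)**2 = (Y*(-1/10) - 6)**2 = (-Y/10 - 6)**2 = (-6 - Y/10)**2)
U(s) = 4 - s + 31*s**3/3 (U(s) = 4 - (s + s*(-31*s**2/3)) = 4 - (s - 31*s**3/3) = 4 + (-s + 31*s**3/3) = 4 - s + 31*s**3/3)
L(-596) - U(441) = (60 - 596)**2/100 - (4 - 1*441 + (31/3)*441**3) = (1/100)*(-536)**2 - (4 - 441 + (31/3)*85766121) = (1/100)*287296 - (4 - 441 + 886249917) = 71824/25 - 1*886249480 = 71824/25 - 886249480 = -22156165176/25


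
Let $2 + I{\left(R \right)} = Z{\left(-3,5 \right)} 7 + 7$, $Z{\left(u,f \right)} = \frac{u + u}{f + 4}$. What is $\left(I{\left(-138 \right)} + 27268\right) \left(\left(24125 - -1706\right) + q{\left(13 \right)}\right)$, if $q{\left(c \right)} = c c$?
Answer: $\frac{2126930000}{3} \approx 7.0898 \cdot 10^{8}$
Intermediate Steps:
$Z{\left(u,f \right)} = \frac{2 u}{4 + f}$
$q{\left(c \right)} = c^{2}$
$I{\left(R \right)} = \frac{1}{3}$ ($I{\left(R \right)} = -2 + \left(2 \left(-3\right) \frac{1}{4 + 5} \cdot 7 + 7\right) = -2 + \left(2 \left(-3\right) \frac{1}{9} \cdot 7 + 7\right) = -2 + \left(\left(- \frac{2}{3}\right) 7 + 7\right) = -2 + \left(- \frac{14}{3} + 7\right) = -2 + \frac{7}{3} = \frac{1}{3}$)
$\left(I{\left(-138 \right)} + 27268\right) \left(\left(24125 - -1706\right) + q{\left(13 \right)}\right) = \left(\frac{1}{3} + 27268\right) \left(\left(24125 - -1706\right) + 13^{2}\right) = \frac{81805 \left(\left(24125 + 1706\right) + 169\right)}{3} = \frac{81805 \left(25831 + 169\right)}{3} = \frac{81805}{3} \cdot 26000 = \frac{2126930000}{3}$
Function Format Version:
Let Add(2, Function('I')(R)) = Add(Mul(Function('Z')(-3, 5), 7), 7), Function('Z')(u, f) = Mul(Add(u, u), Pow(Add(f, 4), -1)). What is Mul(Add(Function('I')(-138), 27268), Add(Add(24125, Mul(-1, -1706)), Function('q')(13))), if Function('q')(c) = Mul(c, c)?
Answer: Rational(2126930000, 3) ≈ 7.0898e+8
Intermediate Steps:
Function('Z')(u, f) = Mul(2, u, Pow(Add(4, f), -1)) (Function('Z')(u, f) = Mul(Mul(2, u), Pow(Add(4, f), -1)) = Mul(2, u, Pow(Add(4, f), -1)))
Function('q')(c) = Pow(c, 2)
Function('I')(R) = Rational(1, 3) (Function('I')(R) = Add(-2, Add(Mul(Mul(2, -3, Pow(Add(4, 5), -1)), 7), 7)) = Add(-2, Add(Mul(Mul(2, -3, Pow(9, -1)), 7), 7)) = Add(-2, Add(Mul(Mul(2, -3, Rational(1, 9)), 7), 7)) = Add(-2, Add(Mul(Rational(-2, 3), 7), 7)) = Add(-2, Add(Rational(-14, 3), 7)) = Add(-2, Rational(7, 3)) = Rational(1, 3))
Mul(Add(Function('I')(-138), 27268), Add(Add(24125, Mul(-1, -1706)), Function('q')(13))) = Mul(Add(Rational(1, 3), 27268), Add(Add(24125, Mul(-1, -1706)), Pow(13, 2))) = Mul(Rational(81805, 3), Add(Add(24125, 1706), 169)) = Mul(Rational(81805, 3), Add(25831, 169)) = Mul(Rational(81805, 3), 26000) = Rational(2126930000, 3)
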